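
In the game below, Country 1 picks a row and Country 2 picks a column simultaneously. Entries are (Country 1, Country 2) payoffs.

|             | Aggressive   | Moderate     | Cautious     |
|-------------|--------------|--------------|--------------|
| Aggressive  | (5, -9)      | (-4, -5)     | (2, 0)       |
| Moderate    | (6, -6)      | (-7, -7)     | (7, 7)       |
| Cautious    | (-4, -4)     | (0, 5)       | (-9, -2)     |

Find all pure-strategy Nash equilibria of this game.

(Moderate, Cautious) and (Cautious, Moderate)

Find each player's best response to every opponent strategy; NE are the intersections.
Country 1's best responses — vs Aggressive: Moderate (payoff 6); vs Moderate: Cautious (payoff 0); vs Cautious: Moderate (payoff 7).
Country 2's best responses — vs Aggressive: Cautious (payoff 0); vs Moderate: Cautious (payoff 7); vs Cautious: Moderate (payoff 5).
Mutual best responses occur at (Moderate, Cautious) and (Cautious, Moderate); at each, neither player gains by switching.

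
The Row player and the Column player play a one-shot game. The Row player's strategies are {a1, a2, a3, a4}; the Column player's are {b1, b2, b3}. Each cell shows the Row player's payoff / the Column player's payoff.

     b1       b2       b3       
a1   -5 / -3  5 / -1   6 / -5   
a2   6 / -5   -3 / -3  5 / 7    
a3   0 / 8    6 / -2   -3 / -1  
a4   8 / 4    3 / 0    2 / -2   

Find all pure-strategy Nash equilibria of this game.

(a4, b1)

Find each player's best response to every opponent strategy; NE are the intersections.
The Row player's best responses — vs b1: a4 (payoff 8); vs b2: a3 (payoff 6); vs b3: a1 (payoff 6).
The Column player's best responses — vs a1: b2 (payoff -1); vs a2: b3 (payoff 7); vs a3: b1 (payoff 8); vs a4: b1 (payoff 4).
The only mutual best response is (a4, b1); neither player gains by switching there.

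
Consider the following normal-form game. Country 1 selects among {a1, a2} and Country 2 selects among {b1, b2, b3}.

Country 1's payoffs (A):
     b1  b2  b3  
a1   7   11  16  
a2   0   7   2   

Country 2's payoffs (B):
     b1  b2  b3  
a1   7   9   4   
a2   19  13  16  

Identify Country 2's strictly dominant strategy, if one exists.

No strictly dominant strategy

Check whether one of Country 2's strategies beats all alternatives regardless of what the opponent does.
b1 is not dominant: against a1, b2 gives 9 > 7.
b2 is not dominant: against a2, b1 gives 19 > 13.
b3 is not dominant: against a1, b1 gives 7 > 4.
No single strategy is best against every opponent action.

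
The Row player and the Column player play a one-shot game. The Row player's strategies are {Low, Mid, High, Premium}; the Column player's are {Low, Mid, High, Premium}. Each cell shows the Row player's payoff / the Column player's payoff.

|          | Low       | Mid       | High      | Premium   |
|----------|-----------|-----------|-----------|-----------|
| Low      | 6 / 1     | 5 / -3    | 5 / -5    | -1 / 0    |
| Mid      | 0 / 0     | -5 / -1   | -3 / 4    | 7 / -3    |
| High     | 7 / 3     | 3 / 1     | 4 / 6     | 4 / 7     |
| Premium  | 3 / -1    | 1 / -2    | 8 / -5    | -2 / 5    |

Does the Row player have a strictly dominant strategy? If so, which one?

None

A strategy is strictly dominant if it gives the Row player a strictly higher payoff than every other strategy, against every choice by the opponent.
Low is not dominant: against Low, High gives 7 > 6.
Mid is not dominant: against Low, Low gives 6 > 0.
High is not dominant: against Mid, Low gives 5 > 3.
Premium is not dominant: against Low, Low gives 6 > 3.
No single strategy is best against every opponent action.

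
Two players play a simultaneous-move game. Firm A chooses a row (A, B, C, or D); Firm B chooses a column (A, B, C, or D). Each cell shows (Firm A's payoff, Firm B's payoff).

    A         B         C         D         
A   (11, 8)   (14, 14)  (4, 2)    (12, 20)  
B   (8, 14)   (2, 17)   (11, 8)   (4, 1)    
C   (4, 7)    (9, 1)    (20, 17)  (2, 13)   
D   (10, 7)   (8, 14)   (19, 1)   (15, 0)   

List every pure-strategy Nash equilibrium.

(C, C)

Find each player's best response to every opponent strategy; NE are the intersections.
Firm A's best responses — vs A: A (payoff 11); vs B: A (payoff 14); vs C: C (payoff 20); vs D: D (payoff 15).
Firm B's best responses — vs A: D (payoff 20); vs B: B (payoff 17); vs C: C (payoff 17); vs D: B (payoff 14).
The only mutual best response is (C, C); neither player gains by switching there.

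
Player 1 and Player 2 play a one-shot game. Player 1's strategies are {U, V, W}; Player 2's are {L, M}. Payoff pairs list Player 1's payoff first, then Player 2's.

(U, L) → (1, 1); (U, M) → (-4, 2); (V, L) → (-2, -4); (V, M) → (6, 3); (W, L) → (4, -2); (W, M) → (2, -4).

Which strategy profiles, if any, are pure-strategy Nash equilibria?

A profile is a Nash equilibrium when each player is best-responding to the other.
Player 1's best responses — vs L: W (payoff 4); vs M: V (payoff 6).
Player 2's best responses — vs U: M (payoff 2); vs V: M (payoff 3); vs W: L (payoff -2).
Mutual best responses occur at (V, M) and (W, L); at each, neither player gains by switching.

(V, M) and (W, L)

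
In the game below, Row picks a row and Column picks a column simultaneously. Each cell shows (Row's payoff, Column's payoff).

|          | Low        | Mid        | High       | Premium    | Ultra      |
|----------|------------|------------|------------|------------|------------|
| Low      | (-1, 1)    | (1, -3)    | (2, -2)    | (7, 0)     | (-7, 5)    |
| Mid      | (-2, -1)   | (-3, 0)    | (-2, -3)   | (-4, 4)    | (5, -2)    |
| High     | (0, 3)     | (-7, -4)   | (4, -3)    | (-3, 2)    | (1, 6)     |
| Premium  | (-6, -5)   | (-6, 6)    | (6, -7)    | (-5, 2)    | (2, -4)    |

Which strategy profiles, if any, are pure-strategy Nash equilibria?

Find each player's best response to every opponent strategy; NE are the intersections.
Row's best responses — vs Low: High (payoff 0); vs Mid: Low (payoff 1); vs High: Premium (payoff 6); vs Premium: Low (payoff 7); vs Ultra: Mid (payoff 5).
Column's best responses — vs Low: Ultra (payoff 5); vs Mid: Premium (payoff 4); vs High: Ultra (payoff 6); vs Premium: Mid (payoff 6).
No cell has both players best-responding. For instance, Row's best reply to Ultra is Mid, but against Mid Column prefers Premium over Ultra.

There is no pure-strategy Nash equilibrium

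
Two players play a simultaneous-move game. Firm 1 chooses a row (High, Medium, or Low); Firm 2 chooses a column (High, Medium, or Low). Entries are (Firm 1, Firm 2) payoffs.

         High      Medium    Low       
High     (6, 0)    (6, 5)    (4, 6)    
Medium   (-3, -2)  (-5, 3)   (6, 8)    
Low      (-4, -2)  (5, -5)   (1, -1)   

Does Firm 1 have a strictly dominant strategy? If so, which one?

None

Check whether one of Firm 1's strategies beats all alternatives regardless of what the opponent does.
High is not dominant: against Low, Medium gives 6 > 4.
Medium is not dominant: against High, High gives 6 > -3.
Low is not dominant: against High, High gives 6 > -4.
No single strategy is best against every opponent action.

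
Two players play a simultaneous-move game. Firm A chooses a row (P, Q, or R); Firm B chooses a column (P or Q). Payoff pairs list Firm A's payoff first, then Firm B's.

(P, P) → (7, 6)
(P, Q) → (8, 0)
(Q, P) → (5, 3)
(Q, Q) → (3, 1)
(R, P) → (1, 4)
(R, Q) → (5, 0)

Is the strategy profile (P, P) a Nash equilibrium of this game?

Holding Firm B at P: Firm A gets 7 from P, versus 5 from Q, 1 from R. No profitable deviation for Firm A.
Holding Firm A at P: Firm B gets 6 from P, versus 0 from Q. No profitable deviation for Firm B either.

Yes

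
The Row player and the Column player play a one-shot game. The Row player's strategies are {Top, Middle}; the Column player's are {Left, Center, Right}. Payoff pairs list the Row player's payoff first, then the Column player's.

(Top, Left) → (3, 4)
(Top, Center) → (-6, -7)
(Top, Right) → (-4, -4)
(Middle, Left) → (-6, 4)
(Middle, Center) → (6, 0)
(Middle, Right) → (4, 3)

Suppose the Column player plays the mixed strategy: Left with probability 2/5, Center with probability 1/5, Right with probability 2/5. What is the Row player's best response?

Middle

Compute the Row player's expected payoff from each pure strategy against the given mix.
Top: (2/5)·3 + (1/5)·(-6) + (2/5)·(-4) = -8/5
Middle: (2/5)·(-6) + (1/5)·6 + (2/5)·4 = 2/5
Highest expected payoff is 2/5, from Middle.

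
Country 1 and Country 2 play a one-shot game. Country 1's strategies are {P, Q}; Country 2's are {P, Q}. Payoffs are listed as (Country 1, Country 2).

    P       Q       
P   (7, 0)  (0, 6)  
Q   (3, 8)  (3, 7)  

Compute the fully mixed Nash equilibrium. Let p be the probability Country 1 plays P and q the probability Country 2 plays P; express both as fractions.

p = 1/7, q = 3/7

In a mixed NE each player is indifferent between their pure strategies, so the opponent's mix sets the indifference.
Country 2 indifferent between P and Q: p·0 + (1−p)·8 = p·6 + (1−p)·7 ⟹ 8 + (-8)p = 7 + (-1)p ⟹ p = 1/7.
Country 1 indifferent between P and Q: q·7 + (1−q)·0 = q·3 + (1−q)·3 ⟹ 0 + 7q = 3 + 0q ⟹ q = 3/7.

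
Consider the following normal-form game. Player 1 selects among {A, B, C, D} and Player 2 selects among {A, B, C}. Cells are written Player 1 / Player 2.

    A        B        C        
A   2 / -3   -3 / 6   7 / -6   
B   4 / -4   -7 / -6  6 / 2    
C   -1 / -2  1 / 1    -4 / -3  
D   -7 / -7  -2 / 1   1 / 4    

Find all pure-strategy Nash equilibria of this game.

Check mutual best responses: a cell is a NE iff neither player can gain by unilaterally deviating.
Player 1's best responses — vs A: B (payoff 4); vs B: C (payoff 1); vs C: A (payoff 7).
Player 2's best responses — vs A: B (payoff 6); vs B: C (payoff 2); vs C: B (payoff 1); vs D: C (payoff 4).
The only mutual best response is (C, B); neither player gains by switching there.

(C, B)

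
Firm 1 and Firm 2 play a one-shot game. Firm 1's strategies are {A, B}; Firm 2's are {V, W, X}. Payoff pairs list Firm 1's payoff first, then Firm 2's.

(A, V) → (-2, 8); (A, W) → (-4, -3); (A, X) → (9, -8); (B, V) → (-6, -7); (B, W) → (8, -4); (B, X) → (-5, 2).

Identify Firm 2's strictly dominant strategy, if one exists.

Check whether one of Firm 2's strategies beats all alternatives regardless of what the opponent does.
V is not dominant: against B, W gives -4 > -7.
W is not dominant: against A, V gives 8 > -3.
X is not dominant: against A, V gives 8 > -8.
No single strategy is best against every opponent action.

No strictly dominant strategy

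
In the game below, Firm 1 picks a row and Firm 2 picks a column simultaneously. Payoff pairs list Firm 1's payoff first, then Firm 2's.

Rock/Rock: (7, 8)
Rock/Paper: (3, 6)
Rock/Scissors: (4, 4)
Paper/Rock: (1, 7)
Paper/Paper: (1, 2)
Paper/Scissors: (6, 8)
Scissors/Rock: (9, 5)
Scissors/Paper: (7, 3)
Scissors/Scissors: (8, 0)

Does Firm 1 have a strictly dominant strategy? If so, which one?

Scissors

Check whether one of Firm 1's strategies beats all alternatives regardless of what the opponent does.
Scissors strictly dominates: vs Rock: 9 > each of {7, 1}; vs Paper: 7 > each of {3, 1}; vs Scissors: 8 > each of {4, 6}.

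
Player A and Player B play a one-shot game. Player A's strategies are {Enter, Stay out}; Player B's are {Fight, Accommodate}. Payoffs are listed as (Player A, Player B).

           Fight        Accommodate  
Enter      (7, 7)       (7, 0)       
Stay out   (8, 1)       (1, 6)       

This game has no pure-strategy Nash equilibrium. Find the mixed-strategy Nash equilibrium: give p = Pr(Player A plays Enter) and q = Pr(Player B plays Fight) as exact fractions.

In a mixed NE each player is indifferent between their pure strategies, so the opponent's mix sets the indifference.
Player B indifferent between Fight and Accommodate: p·7 + (1−p)·1 = p·0 + (1−p)·6 ⟹ 1 + 6p = 6 + (-6)p ⟹ p = 5/12.
Player A indifferent between Enter and Stay out: q·7 + (1−q)·7 = q·8 + (1−q)·1 ⟹ 7 + 0q = 1 + 7q ⟹ q = 6/7.

p = 5/12, q = 6/7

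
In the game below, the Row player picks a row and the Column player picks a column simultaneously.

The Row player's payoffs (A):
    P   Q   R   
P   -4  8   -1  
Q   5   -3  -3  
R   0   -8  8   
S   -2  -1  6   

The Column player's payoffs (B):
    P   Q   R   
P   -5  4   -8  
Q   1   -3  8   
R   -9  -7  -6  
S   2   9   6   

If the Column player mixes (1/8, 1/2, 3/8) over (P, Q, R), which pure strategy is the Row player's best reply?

The Row player's best reply maximizes expected payoff against the mix.
P: (1/8)·(-4) + (1/2)·8 + (3/8)·(-1) = 25/8
Q: (1/8)·5 + (1/2)·(-3) + (3/8)·(-3) = -2
R: (1/8)·0 + (1/2)·(-8) + (3/8)·8 = -1
S: (1/8)·(-2) + (1/2)·(-1) + (3/8)·6 = 3/2
Highest expected payoff is 25/8, from P.

P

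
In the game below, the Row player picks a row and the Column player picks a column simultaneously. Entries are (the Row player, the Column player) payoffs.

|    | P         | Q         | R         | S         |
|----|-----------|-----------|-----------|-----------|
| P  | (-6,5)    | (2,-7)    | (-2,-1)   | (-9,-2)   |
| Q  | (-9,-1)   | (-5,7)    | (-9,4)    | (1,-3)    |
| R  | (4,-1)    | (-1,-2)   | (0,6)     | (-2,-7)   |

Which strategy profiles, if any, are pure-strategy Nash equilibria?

(R, R)

A profile is a Nash equilibrium when each player is best-responding to the other.
The Row player's best responses — vs P: R (payoff 4); vs Q: P (payoff 2); vs R: R (payoff 0); vs S: Q (payoff 1).
The Column player's best responses — vs P: P (payoff 5); vs Q: Q (payoff 7); vs R: R (payoff 6).
The only mutual best response is (R, R); neither player gains by switching there.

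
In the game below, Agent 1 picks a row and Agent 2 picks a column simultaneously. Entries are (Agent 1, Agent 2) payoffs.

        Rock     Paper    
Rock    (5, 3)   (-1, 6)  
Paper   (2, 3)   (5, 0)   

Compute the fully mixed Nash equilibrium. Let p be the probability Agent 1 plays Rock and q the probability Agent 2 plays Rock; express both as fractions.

p = 1/2, q = 2/3

Each player's mixing probability is pinned down by making the *other* player indifferent.
Agent 2 indifferent between Rock and Paper: p·3 + (1−p)·3 = p·6 + (1−p)·0 ⟹ 3 + 0p = 0 + 6p ⟹ p = 1/2.
Agent 1 indifferent between Rock and Paper: q·5 + (1−q)·(-1) = q·2 + (1−q)·5 ⟹ (-1) + 6q = 5 + (-3)q ⟹ q = 2/3.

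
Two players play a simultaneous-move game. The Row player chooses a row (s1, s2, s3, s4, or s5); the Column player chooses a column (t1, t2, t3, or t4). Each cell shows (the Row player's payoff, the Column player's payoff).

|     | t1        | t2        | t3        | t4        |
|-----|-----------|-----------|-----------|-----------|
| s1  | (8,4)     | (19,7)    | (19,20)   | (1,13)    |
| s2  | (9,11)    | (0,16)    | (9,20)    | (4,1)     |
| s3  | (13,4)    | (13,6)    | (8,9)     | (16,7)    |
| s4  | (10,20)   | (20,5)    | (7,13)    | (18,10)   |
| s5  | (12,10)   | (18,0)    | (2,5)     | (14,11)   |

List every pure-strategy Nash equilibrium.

Find each player's best response to every opponent strategy; NE are the intersections.
The Row player's best responses — vs t1: s3 (payoff 13); vs t2: s4 (payoff 20); vs t3: s1 (payoff 19); vs t4: s4 (payoff 18).
The Column player's best responses — vs s1: t3 (payoff 20); vs s2: t3 (payoff 20); vs s3: t3 (payoff 9); vs s4: t1 (payoff 20); vs s5: t4 (payoff 11).
The only mutual best response is (s1, t3); neither player gains by switching there.

(s1, t3)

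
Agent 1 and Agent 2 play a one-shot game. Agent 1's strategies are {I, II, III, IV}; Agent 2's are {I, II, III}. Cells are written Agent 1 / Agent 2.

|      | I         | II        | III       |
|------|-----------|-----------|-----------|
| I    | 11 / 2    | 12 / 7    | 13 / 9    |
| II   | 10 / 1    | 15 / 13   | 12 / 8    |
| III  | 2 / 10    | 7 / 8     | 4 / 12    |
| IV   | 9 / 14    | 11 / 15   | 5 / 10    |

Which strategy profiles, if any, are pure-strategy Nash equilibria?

A profile is a Nash equilibrium when each player is best-responding to the other.
Agent 1's best responses — vs I: I (payoff 11); vs II: II (payoff 15); vs III: I (payoff 13).
Agent 2's best responses — vs I: III (payoff 9); vs II: II (payoff 13); vs III: III (payoff 12); vs IV: II (payoff 15).
Mutual best responses occur at (I, III) and (II, II); at each, neither player gains by switching.

(I, III) and (II, II)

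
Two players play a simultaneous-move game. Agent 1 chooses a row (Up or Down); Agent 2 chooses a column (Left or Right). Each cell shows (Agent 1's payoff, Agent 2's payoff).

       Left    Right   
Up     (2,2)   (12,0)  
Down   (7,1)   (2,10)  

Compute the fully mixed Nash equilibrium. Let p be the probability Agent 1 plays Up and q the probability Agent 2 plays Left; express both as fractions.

In a mixed NE each player is indifferent between their pure strategies, so the opponent's mix sets the indifference.
Agent 2 indifferent between Left and Right: p·2 + (1−p)·1 = p·0 + (1−p)·10 ⟹ 1 + 1p = 10 + (-10)p ⟹ p = 9/11.
Agent 1 indifferent between Up and Down: q·2 + (1−q)·12 = q·7 + (1−q)·2 ⟹ 12 + (-10)q = 2 + 5q ⟹ q = 2/3.

p = 9/11, q = 2/3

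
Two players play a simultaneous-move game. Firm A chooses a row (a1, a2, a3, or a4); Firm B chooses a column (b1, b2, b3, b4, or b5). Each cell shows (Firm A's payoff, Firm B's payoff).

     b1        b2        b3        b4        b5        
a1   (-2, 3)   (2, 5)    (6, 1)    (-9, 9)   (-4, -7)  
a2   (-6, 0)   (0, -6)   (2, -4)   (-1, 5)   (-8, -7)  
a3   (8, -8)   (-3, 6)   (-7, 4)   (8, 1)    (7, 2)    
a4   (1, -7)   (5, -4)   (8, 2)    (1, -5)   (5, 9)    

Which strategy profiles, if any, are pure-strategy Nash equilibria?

None

A profile is a Nash equilibrium when each player is best-responding to the other.
Firm A's best responses — vs b1: a3 (payoff 8); vs b2: a4 (payoff 5); vs b3: a4 (payoff 8); vs b4: a3 (payoff 8); vs b5: a3 (payoff 7).
Firm B's best responses — vs a1: b4 (payoff 9); vs a2: b4 (payoff 5); vs a3: b2 (payoff 6); vs a4: b5 (payoff 9).
No cell has both players best-responding. For instance, Firm A's best reply to b5 is a3, but against a3 Firm B prefers b2 over b5.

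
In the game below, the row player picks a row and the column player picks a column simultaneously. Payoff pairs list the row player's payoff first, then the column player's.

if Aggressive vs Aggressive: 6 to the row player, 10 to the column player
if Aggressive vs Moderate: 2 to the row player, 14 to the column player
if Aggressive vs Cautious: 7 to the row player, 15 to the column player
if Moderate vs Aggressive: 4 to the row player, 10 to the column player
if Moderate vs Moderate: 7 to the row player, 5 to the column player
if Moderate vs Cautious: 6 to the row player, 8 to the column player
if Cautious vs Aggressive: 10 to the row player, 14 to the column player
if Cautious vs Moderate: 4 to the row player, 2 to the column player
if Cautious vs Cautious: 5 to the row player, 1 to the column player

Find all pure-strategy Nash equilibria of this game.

(Aggressive, Cautious) and (Cautious, Aggressive)

Check mutual best responses: a cell is a NE iff neither player can gain by unilaterally deviating.
The row player's best responses — vs Aggressive: Cautious (payoff 10); vs Moderate: Moderate (payoff 7); vs Cautious: Aggressive (payoff 7).
The column player's best responses — vs Aggressive: Cautious (payoff 15); vs Moderate: Aggressive (payoff 10); vs Cautious: Aggressive (payoff 14).
Mutual best responses occur at (Aggressive, Cautious) and (Cautious, Aggressive); at each, neither player gains by switching.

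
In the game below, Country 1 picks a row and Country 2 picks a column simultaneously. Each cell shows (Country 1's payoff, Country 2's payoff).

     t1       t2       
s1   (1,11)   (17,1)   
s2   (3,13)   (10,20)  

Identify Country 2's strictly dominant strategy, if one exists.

No strictly dominant strategy

Check whether one of Country 2's strategies beats all alternatives regardless of what the opponent does.
t1 is not dominant: against s2, t2 gives 20 > 13.
t2 is not dominant: against s1, t1 gives 11 > 1.
No single strategy is best against every opponent action.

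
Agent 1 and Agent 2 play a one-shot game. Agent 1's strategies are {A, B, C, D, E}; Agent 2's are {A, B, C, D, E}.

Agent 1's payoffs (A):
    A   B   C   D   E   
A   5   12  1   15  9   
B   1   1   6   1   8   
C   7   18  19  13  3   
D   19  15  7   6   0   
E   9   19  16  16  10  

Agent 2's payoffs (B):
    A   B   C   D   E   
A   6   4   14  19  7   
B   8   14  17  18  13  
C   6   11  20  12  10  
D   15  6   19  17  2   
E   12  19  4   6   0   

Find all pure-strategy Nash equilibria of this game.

(C, C) and (E, B)

Check mutual best responses: a cell is a NE iff neither player can gain by unilaterally deviating.
Agent 1's best responses — vs A: D (payoff 19); vs B: E (payoff 19); vs C: C (payoff 19); vs D: E (payoff 16); vs E: E (payoff 10).
Agent 2's best responses — vs A: D (payoff 19); vs B: D (payoff 18); vs C: C (payoff 20); vs D: C (payoff 19); vs E: B (payoff 19).
Mutual best responses occur at (C, C) and (E, B); at each, neither player gains by switching.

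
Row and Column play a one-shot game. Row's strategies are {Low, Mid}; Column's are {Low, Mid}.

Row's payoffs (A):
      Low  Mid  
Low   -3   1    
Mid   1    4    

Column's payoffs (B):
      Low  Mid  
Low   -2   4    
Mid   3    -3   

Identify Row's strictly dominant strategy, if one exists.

Check whether one of Row's strategies beats all alternatives regardless of what the opponent does.
Mid strictly dominates: vs Low: 1 > -3; vs Mid: 4 > 1.

Mid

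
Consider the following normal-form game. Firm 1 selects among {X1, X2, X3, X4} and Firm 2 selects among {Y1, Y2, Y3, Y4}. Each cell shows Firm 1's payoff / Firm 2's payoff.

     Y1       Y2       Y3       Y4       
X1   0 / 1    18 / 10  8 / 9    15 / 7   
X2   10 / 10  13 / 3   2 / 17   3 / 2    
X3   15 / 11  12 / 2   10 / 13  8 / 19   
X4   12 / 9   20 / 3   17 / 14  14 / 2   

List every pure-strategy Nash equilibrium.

(X4, Y3)

Check mutual best responses: a cell is a NE iff neither player can gain by unilaterally deviating.
Firm 1's best responses — vs Y1: X3 (payoff 15); vs Y2: X4 (payoff 20); vs Y3: X4 (payoff 17); vs Y4: X1 (payoff 15).
Firm 2's best responses — vs X1: Y2 (payoff 10); vs X2: Y3 (payoff 17); vs X3: Y4 (payoff 19); vs X4: Y3 (payoff 14).
The only mutual best response is (X4, Y3); neither player gains by switching there.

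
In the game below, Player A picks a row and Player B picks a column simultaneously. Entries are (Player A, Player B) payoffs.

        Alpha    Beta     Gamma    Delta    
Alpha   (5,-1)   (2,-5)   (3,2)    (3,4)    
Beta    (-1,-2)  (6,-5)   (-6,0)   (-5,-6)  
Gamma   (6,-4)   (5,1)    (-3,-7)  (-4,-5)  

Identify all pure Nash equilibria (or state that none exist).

Find each player's best response to every opponent strategy; NE are the intersections.
Player A's best responses — vs Alpha: Gamma (payoff 6); vs Beta: Beta (payoff 6); vs Gamma: Alpha (payoff 3); vs Delta: Alpha (payoff 3).
Player B's best responses — vs Alpha: Delta (payoff 4); vs Beta: Gamma (payoff 0); vs Gamma: Beta (payoff 1).
The only mutual best response is (Alpha, Delta); neither player gains by switching there.

(Alpha, Delta)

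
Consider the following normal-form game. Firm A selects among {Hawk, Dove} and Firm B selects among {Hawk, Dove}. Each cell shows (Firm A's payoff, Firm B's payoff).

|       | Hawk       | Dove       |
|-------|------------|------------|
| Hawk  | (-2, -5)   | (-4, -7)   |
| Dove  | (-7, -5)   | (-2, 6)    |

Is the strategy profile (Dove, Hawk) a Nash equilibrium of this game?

No

Holding Firm B at Hawk: Firm A gets -7 from Dove but could get -2 by switching to Hawk. Firm A has a profitable deviation.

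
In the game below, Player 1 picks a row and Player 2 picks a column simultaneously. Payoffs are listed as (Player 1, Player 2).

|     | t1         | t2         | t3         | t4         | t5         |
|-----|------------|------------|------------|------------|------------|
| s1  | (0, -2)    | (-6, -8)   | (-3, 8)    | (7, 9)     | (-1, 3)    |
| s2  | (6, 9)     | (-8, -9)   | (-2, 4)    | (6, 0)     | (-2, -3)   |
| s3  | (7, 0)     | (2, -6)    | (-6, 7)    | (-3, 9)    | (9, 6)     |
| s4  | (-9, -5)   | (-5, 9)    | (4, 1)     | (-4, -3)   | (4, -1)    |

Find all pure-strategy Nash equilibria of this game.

(s1, t4)

Find each player's best response to every opponent strategy; NE are the intersections.
Player 1's best responses — vs t1: s3 (payoff 7); vs t2: s3 (payoff 2); vs t3: s4 (payoff 4); vs t4: s1 (payoff 7); vs t5: s3 (payoff 9).
Player 2's best responses — vs s1: t4 (payoff 9); vs s2: t1 (payoff 9); vs s3: t4 (payoff 9); vs s4: t2 (payoff 9).
The only mutual best response is (s1, t4); neither player gains by switching there.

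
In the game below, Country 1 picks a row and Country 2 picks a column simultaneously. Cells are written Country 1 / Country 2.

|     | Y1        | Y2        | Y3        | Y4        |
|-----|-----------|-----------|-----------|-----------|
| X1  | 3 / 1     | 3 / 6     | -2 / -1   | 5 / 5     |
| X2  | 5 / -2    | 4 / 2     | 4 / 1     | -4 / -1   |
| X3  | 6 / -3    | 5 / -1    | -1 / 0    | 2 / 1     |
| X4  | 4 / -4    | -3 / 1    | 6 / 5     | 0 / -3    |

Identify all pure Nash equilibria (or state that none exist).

Find each player's best response to every opponent strategy; NE are the intersections.
Country 1's best responses — vs Y1: X3 (payoff 6); vs Y2: X3 (payoff 5); vs Y3: X4 (payoff 6); vs Y4: X1 (payoff 5).
Country 2's best responses — vs X1: Y2 (payoff 6); vs X2: Y2 (payoff 2); vs X3: Y4 (payoff 1); vs X4: Y3 (payoff 5).
The only mutual best response is (X4, Y3); neither player gains by switching there.

(X4, Y3)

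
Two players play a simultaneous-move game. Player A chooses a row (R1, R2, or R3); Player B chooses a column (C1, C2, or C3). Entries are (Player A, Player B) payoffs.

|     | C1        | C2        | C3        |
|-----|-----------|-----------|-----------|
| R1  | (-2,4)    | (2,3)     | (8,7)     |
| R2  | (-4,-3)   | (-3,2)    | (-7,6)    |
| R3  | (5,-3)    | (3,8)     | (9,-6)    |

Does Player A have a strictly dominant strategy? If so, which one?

R3

A strategy is strictly dominant if it gives Player A a strictly higher payoff than every other strategy, against every choice by the opponent.
R3 strictly dominates: vs C1: 5 > each of {-2, -4}; vs C2: 3 > each of {2, -3}; vs C3: 9 > each of {8, -7}.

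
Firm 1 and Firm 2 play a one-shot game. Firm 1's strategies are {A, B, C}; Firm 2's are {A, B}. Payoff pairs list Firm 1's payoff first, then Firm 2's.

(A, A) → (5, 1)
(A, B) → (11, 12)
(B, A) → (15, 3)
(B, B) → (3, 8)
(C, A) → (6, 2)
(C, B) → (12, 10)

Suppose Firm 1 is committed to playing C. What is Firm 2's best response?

With Firm 1 fixed at C, Firm 2's payoffs are: A → 2, B → 10.
The maximum is 10, achieved by B.

B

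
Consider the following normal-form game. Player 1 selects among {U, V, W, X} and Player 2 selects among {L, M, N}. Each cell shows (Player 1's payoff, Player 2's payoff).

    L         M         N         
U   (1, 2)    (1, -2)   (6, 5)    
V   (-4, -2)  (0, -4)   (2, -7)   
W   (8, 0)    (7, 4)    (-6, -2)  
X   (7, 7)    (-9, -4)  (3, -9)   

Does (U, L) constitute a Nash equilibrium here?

Holding Player 2 at L: Player 1 gets 1 from U but could get 8 by switching to W. Player 1 has a profitable deviation.

No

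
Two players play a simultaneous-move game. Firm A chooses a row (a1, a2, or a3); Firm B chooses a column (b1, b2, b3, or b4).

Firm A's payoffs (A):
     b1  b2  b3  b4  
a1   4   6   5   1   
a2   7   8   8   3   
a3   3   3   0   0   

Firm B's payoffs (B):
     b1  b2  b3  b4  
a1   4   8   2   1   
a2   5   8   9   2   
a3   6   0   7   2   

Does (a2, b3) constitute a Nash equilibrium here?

Holding Firm B at b3: Firm A gets 8 from a2, versus 5 from a1, 0 from a3. No profitable deviation for Firm A.
Holding Firm A at a2: Firm B gets 9 from b3, versus 5 from b1, 8 from b2, 2 from b4. No profitable deviation for Firm B either.

Yes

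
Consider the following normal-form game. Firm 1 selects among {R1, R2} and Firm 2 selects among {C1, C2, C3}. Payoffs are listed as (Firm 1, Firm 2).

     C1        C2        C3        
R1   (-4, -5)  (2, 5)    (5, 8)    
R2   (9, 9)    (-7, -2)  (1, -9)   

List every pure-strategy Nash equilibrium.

(R1, C3) and (R2, C1)

A profile is a Nash equilibrium when each player is best-responding to the other.
Firm 1's best responses — vs C1: R2 (payoff 9); vs C2: R1 (payoff 2); vs C3: R1 (payoff 5).
Firm 2's best responses — vs R1: C3 (payoff 8); vs R2: C1 (payoff 9).
Mutual best responses occur at (R1, C3) and (R2, C1); at each, neither player gains by switching.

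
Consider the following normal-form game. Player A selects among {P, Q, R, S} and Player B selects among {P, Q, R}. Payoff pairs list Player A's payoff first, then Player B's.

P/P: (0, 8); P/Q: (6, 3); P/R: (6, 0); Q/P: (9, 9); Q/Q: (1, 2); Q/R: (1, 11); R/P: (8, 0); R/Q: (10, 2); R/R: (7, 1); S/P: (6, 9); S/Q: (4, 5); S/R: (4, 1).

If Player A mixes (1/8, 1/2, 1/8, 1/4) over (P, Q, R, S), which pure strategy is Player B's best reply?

Player B's best reply maximizes expected payoff against the mix.
P: (1/8)·8 + (1/2)·9 + (1/8)·0 + (1/4)·9 = 31/4
Q: (1/8)·3 + (1/2)·2 + (1/8)·2 + (1/4)·5 = 23/8
R: (1/8)·0 + (1/2)·11 + (1/8)·1 + (1/4)·1 = 47/8
Highest expected payoff is 31/4, from P.

P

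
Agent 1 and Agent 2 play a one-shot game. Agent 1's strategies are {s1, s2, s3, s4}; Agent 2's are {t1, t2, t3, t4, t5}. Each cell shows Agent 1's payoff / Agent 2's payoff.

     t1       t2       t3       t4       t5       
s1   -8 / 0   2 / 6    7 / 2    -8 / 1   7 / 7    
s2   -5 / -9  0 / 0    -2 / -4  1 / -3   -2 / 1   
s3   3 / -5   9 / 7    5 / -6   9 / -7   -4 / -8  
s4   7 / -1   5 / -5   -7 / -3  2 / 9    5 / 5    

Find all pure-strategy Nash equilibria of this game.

(s1, t5) and (s3, t2)

Check mutual best responses: a cell is a NE iff neither player can gain by unilaterally deviating.
Agent 1's best responses — vs t1: s4 (payoff 7); vs t2: s3 (payoff 9); vs t3: s1 (payoff 7); vs t4: s3 (payoff 9); vs t5: s1 (payoff 7).
Agent 2's best responses — vs s1: t5 (payoff 7); vs s2: t5 (payoff 1); vs s3: t2 (payoff 7); vs s4: t4 (payoff 9).
Mutual best responses occur at (s1, t5) and (s3, t2); at each, neither player gains by switching.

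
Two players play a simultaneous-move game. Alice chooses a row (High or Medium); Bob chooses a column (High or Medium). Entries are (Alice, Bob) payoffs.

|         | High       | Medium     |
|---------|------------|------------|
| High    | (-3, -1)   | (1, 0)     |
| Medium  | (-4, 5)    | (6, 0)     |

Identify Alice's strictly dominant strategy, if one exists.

None

Check whether one of Alice's strategies beats all alternatives regardless of what the opponent does.
High is not dominant: against Medium, Medium gives 6 > 1.
Medium is not dominant: against High, High gives -3 > -4.
No single strategy is best against every opponent action.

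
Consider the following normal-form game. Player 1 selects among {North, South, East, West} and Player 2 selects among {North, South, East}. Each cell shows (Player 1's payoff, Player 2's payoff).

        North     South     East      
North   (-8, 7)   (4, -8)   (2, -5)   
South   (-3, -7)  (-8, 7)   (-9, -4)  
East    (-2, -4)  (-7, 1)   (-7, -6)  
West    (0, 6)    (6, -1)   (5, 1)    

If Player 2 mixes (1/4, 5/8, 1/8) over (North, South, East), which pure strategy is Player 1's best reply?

West

Compute Player 1's expected payoff from each pure strategy against the given mix.
North: (1/4)·(-8) + (5/8)·4 + (1/8)·2 = 3/4
South: (1/4)·(-3) + (5/8)·(-8) + (1/8)·(-9) = -55/8
East: (1/4)·(-2) + (5/8)·(-7) + (1/8)·(-7) = -23/4
West: (1/4)·0 + (5/8)·6 + (1/8)·5 = 35/8
Highest expected payoff is 35/8, from West.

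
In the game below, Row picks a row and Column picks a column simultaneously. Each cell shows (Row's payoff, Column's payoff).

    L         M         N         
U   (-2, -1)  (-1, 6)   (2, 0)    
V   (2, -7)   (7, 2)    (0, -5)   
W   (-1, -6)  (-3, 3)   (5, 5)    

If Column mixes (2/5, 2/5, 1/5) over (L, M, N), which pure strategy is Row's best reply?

V

Compute Row's expected payoff from each pure strategy against the given mix.
U: (2/5)·(-2) + (2/5)·(-1) + (1/5)·2 = -4/5
V: (2/5)·2 + (2/5)·7 + (1/5)·0 = 18/5
W: (2/5)·(-1) + (2/5)·(-3) + (1/5)·5 = -3/5
Highest expected payoff is 18/5, from V.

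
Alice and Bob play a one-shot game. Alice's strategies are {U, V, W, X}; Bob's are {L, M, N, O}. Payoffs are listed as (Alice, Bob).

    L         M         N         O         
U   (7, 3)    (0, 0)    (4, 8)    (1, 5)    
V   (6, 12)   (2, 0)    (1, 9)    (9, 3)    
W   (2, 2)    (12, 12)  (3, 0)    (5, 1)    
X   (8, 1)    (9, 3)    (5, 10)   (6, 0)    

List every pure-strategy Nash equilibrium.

Find each player's best response to every opponent strategy; NE are the intersections.
Alice's best responses — vs L: X (payoff 8); vs M: W (payoff 12); vs N: X (payoff 5); vs O: V (payoff 9).
Bob's best responses — vs U: N (payoff 8); vs V: L (payoff 12); vs W: M (payoff 12); vs X: N (payoff 10).
Mutual best responses occur at (W, M) and (X, N); at each, neither player gains by switching.

(W, M) and (X, N)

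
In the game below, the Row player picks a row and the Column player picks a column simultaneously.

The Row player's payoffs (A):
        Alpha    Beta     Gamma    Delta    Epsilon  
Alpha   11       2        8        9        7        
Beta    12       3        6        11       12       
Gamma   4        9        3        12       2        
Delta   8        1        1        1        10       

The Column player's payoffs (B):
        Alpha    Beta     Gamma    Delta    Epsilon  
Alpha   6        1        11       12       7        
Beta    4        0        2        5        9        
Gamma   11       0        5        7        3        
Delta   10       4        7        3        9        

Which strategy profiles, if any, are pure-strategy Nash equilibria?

Find each player's best response to every opponent strategy; NE are the intersections.
The Row player's best responses — vs Alpha: Beta (payoff 12); vs Beta: Gamma (payoff 9); vs Gamma: Alpha (payoff 8); vs Delta: Gamma (payoff 12); vs Epsilon: Beta (payoff 12).
The Column player's best responses — vs Alpha: Delta (payoff 12); vs Beta: Epsilon (payoff 9); vs Gamma: Alpha (payoff 11); vs Delta: Alpha (payoff 10).
The only mutual best response is (Beta, Epsilon); neither player gains by switching there.

(Beta, Epsilon)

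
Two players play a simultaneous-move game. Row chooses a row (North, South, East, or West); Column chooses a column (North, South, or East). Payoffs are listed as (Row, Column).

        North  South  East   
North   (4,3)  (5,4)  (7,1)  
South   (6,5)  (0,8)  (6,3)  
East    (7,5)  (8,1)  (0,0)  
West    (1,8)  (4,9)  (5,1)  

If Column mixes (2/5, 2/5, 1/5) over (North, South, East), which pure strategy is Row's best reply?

East

Compute Row's expected payoff from each pure strategy against the given mix.
North: (2/5)·4 + (2/5)·5 + (1/5)·7 = 5
South: (2/5)·6 + (2/5)·0 + (1/5)·6 = 18/5
East: (2/5)·7 + (2/5)·8 + (1/5)·0 = 6
West: (2/5)·1 + (2/5)·4 + (1/5)·5 = 3
Highest expected payoff is 6, from East.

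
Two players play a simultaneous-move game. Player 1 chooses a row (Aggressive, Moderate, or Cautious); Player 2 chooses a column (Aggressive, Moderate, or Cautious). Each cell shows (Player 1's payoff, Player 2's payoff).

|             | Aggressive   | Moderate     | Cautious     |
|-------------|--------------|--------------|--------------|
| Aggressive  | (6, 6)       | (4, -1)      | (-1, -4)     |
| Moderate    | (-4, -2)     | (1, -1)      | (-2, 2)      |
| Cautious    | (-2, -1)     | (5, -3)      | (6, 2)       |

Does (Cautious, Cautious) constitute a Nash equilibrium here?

Yes

Holding Player 2 at Cautious: Player 1 gets 6 from Cautious, versus -1 from Aggressive, -2 from Moderate. No profitable deviation for Player 1.
Holding Player 1 at Cautious: Player 2 gets 2 from Cautious, versus -1 from Aggressive, -3 from Moderate. No profitable deviation for Player 2 either.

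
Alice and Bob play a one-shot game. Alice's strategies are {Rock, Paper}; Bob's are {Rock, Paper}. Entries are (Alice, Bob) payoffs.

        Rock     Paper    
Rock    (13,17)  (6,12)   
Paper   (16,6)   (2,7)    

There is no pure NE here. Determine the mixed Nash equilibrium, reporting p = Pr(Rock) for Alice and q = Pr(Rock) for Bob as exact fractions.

Each player's mixing probability is pinned down by making the *other* player indifferent.
Bob indifferent between Rock and Paper: p·17 + (1−p)·6 = p·12 + (1−p)·7 ⟹ 6 + 11p = 7 + 5p ⟹ p = 1/6.
Alice indifferent between Rock and Paper: q·13 + (1−q)·6 = q·16 + (1−q)·2 ⟹ 6 + 7q = 2 + 14q ⟹ q = 4/7.

p = 1/6, q = 4/7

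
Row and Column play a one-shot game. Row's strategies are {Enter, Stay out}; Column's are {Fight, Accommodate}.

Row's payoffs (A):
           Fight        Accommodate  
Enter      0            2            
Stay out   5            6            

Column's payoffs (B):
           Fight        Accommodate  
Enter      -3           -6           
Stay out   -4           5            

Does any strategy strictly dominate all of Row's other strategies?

Check whether one of Row's strategies beats all alternatives regardless of what the opponent does.
Stay out strictly dominates: vs Fight: 5 > 0; vs Accommodate: 6 > 2.

Stay out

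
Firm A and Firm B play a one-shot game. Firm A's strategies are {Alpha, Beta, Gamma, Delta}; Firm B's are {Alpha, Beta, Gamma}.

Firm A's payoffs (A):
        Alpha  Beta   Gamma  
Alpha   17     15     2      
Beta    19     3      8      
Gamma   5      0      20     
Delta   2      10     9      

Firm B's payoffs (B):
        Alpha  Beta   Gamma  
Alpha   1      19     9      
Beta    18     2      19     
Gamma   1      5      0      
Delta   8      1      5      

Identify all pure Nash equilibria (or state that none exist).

Check mutual best responses: a cell is a NE iff neither player can gain by unilaterally deviating.
Firm A's best responses — vs Alpha: Beta (payoff 19); vs Beta: Alpha (payoff 15); vs Gamma: Gamma (payoff 20).
Firm B's best responses — vs Alpha: Beta (payoff 19); vs Beta: Gamma (payoff 19); vs Gamma: Beta (payoff 5); vs Delta: Alpha (payoff 8).
The only mutual best response is (Alpha, Beta); neither player gains by switching there.

(Alpha, Beta)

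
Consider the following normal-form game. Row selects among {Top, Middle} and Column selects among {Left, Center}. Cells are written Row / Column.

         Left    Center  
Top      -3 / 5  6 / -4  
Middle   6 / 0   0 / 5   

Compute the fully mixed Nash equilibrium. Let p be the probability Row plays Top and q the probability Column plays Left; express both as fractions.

p = 5/14, q = 2/5

Each player's mixing probability is pinned down by making the *other* player indifferent.
Column indifferent between Left and Center: p·5 + (1−p)·0 = p·(-4) + (1−p)·5 ⟹ 0 + 5p = 5 + (-9)p ⟹ p = 5/14.
Row indifferent between Top and Middle: q·(-3) + (1−q)·6 = q·6 + (1−q)·0 ⟹ 6 + (-9)q = 0 + 6q ⟹ q = 2/5.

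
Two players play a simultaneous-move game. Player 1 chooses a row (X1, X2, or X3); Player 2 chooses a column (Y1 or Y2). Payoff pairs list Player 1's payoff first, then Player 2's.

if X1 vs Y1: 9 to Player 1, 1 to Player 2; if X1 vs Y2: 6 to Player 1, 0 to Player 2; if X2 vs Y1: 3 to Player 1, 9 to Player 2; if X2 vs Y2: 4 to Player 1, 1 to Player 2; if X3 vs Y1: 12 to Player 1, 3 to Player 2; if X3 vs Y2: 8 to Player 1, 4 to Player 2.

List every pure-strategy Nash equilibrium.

A profile is a Nash equilibrium when each player is best-responding to the other.
Player 1's best responses — vs Y1: X3 (payoff 12); vs Y2: X3 (payoff 8).
Player 2's best responses — vs X1: Y1 (payoff 1); vs X2: Y1 (payoff 9); vs X3: Y2 (payoff 4).
The only mutual best response is (X3, Y2); neither player gains by switching there.

(X3, Y2)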